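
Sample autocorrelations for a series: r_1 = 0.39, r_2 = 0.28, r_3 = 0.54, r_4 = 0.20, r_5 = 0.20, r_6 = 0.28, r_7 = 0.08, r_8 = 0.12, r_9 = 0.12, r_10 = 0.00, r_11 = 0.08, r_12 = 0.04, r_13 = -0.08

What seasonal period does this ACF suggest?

3

The largest autocorrelation is r_3 = 0.54; the remaining lags stay at or below 0.39. The elevated value at lag 1 (0.39), dropping to 0.28 at lag 2, reflects decaying short-term dependence rather than seasonality.
The dominant spike at lag 3 indicates a seasonal period of 3.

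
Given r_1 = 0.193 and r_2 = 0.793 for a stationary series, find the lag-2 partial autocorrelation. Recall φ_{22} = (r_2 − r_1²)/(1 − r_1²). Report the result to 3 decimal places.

0.785

φ_{22} = (r_2 − r_1²) / (1 − r_1²)
r_1² = (0.193)² = 0.037249
Numerator = 0.793 − 0.0372 = 0.7558; denominator = 1 − 0.0372 = 0.9628
φ_{22} = 0.7558 / 0.9628 = 0.785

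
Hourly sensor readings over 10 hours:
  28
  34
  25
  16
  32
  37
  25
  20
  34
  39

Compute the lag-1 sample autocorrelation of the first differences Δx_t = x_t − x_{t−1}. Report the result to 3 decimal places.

First differences Δx: 6, -9, -9, 16, 5, -12, -5, 14, 5
Mean of differences = 1.2222
Numerator Σ(Δx_t−Δx̄)(Δx_{t+1}−Δx̄) = -38.4938
Denominator Σ(Δx_t−Δx̄)² = 855.5556
r_1(Δx) = -38.4938 / 855.5556 = -0.045

-0.045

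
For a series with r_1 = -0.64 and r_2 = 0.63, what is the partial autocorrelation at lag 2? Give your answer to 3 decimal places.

φ_{22} = (r_2 − r_1²) / (1 − r_1²)
r_1² = (-0.64)² = 0.4096
Numerator = 0.63 − 0.4096 = 0.2204; denominator = 1 − 0.4096 = 0.5904
φ_{22} = 0.2204 / 0.5904 = 0.373

0.373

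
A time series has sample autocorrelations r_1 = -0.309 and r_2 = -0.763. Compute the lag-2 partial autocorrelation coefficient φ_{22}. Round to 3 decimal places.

φ_{22} = (r_2 − r_1²) / (1 − r_1²)
r_1² = (-0.309)² = 0.095481
Numerator = -0.763 − 0.0955 = -0.8585; denominator = 1 − 0.0955 = 0.9045
φ_{22} = -0.8585 / 0.9045 = -0.949

-0.949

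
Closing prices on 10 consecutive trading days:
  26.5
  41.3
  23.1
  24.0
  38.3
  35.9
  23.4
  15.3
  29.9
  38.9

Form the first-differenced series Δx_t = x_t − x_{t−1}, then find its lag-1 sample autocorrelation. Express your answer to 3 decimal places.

-0.118

First differences Δx: 14.8, -18.2, 0.9, 14.3, -2.4, -12.5, -8.1, 14.6, 9.0
Mean of differences = 1.3778
Numerator Σ(Δx_t−Δx̄)(Δx_{t+1}−Δx̄) = -148.9916
Denominator Σ(Δx_t−Δx̄)² = 1260.2756
r_1(Δx) = -148.9916 / 1260.2756 = -0.118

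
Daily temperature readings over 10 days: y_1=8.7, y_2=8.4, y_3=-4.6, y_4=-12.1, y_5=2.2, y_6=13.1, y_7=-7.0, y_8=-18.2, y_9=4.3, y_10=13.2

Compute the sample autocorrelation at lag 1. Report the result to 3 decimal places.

0.111

Mean ȳ = (8.7 + 8.4 − 4.6 − 12.1 + 2.2 + 13.1 − 7.0 − 18.2 + 4.3 + 13.2)/10 = 0.8000
Numerator Σ_{t=1}^{9}(y_t−ȳ)(y_{t+1}−ȳ) = 116.9800
Denominator Σ(y_t−ȳ)² = 1056.8400
r_1 = 116.9800 / 1056.8400 = 0.111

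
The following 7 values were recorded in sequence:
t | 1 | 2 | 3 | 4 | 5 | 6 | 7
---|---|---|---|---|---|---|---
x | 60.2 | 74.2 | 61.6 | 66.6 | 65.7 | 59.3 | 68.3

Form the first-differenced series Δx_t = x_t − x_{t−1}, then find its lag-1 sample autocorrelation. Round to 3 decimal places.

-0.564

First differences Δx: 14.0, -12.6, 5.0, -0.9, -6.4, 9.0
Mean of differences = 1.3500
Numerator Σ(Δx_t−Δx̄)(Δx_{t+1}−Δx̄) = -277.4475
Denominator Σ(Δx_t−Δx̄)² = 491.5950
r_1(Δx) = -277.4475 / 491.5950 = -0.564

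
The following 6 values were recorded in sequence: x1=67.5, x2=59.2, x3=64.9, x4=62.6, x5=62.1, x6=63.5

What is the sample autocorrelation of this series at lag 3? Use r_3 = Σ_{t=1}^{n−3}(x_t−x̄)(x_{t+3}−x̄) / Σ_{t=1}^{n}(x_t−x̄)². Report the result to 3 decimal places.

Mean x̄ = (67.5 + 59.2 + 64.9 + 62.6 + 62.1 + 63.5)/6 = 63.3000
Σ(x_t−x̄)(x_{t+3}−x̄) = (-2.9400) + (4.9200) + (0.3200) = 2.3000
Denominator Σ(x_t−x̄)² = 38.9800
r_3 = 2.3000 / 38.9800 = 0.059

0.059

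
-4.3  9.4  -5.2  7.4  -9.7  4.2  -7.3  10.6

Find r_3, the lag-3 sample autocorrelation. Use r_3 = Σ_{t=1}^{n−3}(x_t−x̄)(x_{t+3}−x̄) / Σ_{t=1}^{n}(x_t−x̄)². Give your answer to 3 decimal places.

-0.651

Mean x̄ = (-4.3 + 9.4 − 5.2 + 7.4 − 9.7 + 4.2 − 7.3 + 10.6)/8 = 0.6375
Deviations from mean: -4.9375, 8.7625, -5.8375, 6.7625, -10.3375, 3.5625, -7.9375, 9.9625
Σ(x_t−x̄)(x_{t+3}−x̄) = (-33.3898) + (-90.5823) + (-20.7961) + (-53.6773) + (-102.9873) = -301.4330
Denominator Σ(x_t−x̄)² = 462.7788
r_3 = -301.4330 / 462.7788 = -0.651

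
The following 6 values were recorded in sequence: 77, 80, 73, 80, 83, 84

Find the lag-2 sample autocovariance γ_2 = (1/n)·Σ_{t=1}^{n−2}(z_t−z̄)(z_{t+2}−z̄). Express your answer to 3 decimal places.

-0.667

Mean z̄ = (77 + 80 + 73 + 80 + 83 + 84)/6 = 79.5000
Σ_{t=1}^{4}(z_t−z̄)(z_{t+2}−z̄) = -4.0000
γ_2 = -4.0000 / 6 = -0.667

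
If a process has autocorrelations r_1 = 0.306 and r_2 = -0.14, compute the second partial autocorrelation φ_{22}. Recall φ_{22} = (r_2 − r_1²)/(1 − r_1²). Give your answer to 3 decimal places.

φ_{22} = (r_2 − r_1²) / (1 − r_1²)
r_1² = (0.306)² = 0.093636
Numerator = -0.14 − 0.0936 = -0.2336; denominator = 1 − 0.0936 = 0.9064
φ_{22} = -0.2336 / 0.9064 = -0.258

-0.258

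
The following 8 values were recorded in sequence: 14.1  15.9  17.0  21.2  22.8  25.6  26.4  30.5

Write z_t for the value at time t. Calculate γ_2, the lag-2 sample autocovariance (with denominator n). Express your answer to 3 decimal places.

8.873

Mean z̄ = (14.1 + 15.9 + 17.0 + 21.2 + 22.8 + 25.6 + 26.4 + 30.5)/8 = 21.6875
Deviations: -7.5875, -5.7875, -4.6875, -0.4875, 1.1125, 3.9125, 4.7125, 8.8125
Σ_{t=1}^{6}(z_t−z̄)(z_{t+2}−z̄) = 70.9872
γ_2 = 70.9872 / 8 = 8.873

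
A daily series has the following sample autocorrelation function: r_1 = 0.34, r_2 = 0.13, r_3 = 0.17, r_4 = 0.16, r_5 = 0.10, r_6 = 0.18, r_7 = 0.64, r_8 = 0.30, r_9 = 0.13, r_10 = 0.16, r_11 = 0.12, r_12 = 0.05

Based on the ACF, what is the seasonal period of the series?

7

The largest autocorrelation is r_7 = 0.64; the remaining lags stay at or below 0.34. The elevated value at lag 1 (0.34), dropping to 0.13 at lag 2, reflects decaying short-term dependence rather than seasonality.
The dominant spike at lag 7 indicates a seasonal period of 7.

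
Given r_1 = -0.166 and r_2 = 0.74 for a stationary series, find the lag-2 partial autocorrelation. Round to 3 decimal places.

0.733

φ_{22} = (r_2 − r_1²) / (1 − r_1²)
r_1² = (-0.166)² = 0.027556
Numerator = 0.74 − 0.0276 = 0.7124; denominator = 1 − 0.0276 = 0.9724
φ_{22} = 0.7124 / 0.9724 = 0.733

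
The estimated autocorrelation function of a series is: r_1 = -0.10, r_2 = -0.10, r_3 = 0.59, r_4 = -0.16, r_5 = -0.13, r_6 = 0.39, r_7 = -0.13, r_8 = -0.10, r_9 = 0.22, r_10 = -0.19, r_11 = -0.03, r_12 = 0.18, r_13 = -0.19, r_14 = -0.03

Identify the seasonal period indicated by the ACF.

The largest autocorrelation is r_3 = 0.59, with weaker echoes at lags 6 (0.39), 9 (0.22) and 12 (0.18); the remaining lags stay at or below -0.03.
The dominant spike at lag 3 indicates a seasonal period of 3.

3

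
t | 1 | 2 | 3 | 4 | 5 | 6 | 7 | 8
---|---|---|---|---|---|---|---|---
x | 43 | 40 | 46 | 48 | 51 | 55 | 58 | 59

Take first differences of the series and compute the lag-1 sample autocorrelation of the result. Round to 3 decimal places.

-0.408

First differences Δx: -3, 6, 2, 3, 4, 3, 1
Mean of differences = 2.2857
Numerator Σ(Δx_t−Δx̄)(Δx_{t+1}−Δx̄) = -19.3673
Denominator Σ(Δx_t−Δx̄)² = 47.4286
r_1(Δx) = -19.3673 / 47.4286 = -0.408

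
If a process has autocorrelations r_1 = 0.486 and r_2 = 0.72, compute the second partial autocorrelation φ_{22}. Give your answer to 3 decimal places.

0.633

φ_{22} = (r_2 − r_1²) / (1 − r_1²)
r_1² = (0.486)² = 0.236196
Numerator = 0.72 − 0.2362 = 0.4838; denominator = 1 − 0.2362 = 0.7638
φ_{22} = 0.4838 / 0.7638 = 0.633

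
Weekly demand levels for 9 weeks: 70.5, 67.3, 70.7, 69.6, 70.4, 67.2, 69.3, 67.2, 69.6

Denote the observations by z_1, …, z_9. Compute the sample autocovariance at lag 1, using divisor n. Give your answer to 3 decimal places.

-0.906

Mean z̄ = (70.5 + 67.3 + 70.7 + 69.6 + 70.4 + 67.2 + 69.3 + 67.2 + 69.6)/9 = 69.0889
Σ_{t=1}^{8}(z_t−z̄)(z_{t+1}−z̄) = -8.1523
γ_1 = -8.1523 / 9 = -0.906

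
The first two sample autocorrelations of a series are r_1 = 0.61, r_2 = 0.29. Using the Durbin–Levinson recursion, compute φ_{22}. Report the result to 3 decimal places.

-0.131

φ_{22} = (r_2 − r_1²) / (1 − r_1²)
r_1² = (0.61)² = 0.3721
Numerator = 0.29 − 0.3721 = -0.0821; denominator = 1 − 0.3721 = 0.6279
φ_{22} = -0.0821 / 0.6279 = -0.131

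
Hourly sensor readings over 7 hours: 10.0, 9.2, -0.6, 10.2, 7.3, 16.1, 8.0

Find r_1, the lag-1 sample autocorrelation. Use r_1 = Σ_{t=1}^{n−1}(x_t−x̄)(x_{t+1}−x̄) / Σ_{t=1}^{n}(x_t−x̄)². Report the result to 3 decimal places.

Mean x̄ = (10.0 + 9.2 − 0.6 + 10.2 + 7.3 + 16.1 + 8.0)/7 = 8.6000
Deviations from mean: 1.4000, 0.6000, -9.2000, 1.6000, -1.3000, 7.5000, -0.6000
Σ(x_t−x̄)(x_{t+1}−x̄) = (0.8400) + (-5.5200) + (-14.7200) + (-2.0800) + (-9.7500) + (-4.5000) = -35.7300
Denominator Σ(x_t−x̄)² = 147.8200
r_1 = -35.7300 / 147.8200 = -0.242

-0.242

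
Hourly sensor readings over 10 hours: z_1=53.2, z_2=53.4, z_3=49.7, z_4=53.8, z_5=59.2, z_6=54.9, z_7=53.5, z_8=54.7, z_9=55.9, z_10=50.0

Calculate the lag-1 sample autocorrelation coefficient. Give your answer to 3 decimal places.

Mean z̄ = (53.2 + 53.4 + 49.7 + 53.8 + 59.2 + 54.9 + 53.5 + 54.7 + 55.9 + 50.0)/10 = 53.8300
Numerator Σ_{t=1}^{9}(z_t−z̄)(z_{t+1}−z̄) = 0.9881
Denominator Σ(z_t−z̄)² = 67.4410
r_1 = 0.9881 / 67.4410 = 0.015

0.015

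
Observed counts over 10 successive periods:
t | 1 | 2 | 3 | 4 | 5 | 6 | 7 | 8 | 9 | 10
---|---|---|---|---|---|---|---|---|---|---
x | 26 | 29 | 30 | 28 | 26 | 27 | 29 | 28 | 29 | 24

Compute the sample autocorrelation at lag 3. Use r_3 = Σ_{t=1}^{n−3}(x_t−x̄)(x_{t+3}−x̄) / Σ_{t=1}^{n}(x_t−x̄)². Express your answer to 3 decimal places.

-0.338

Mean x̄ = (26 + 29 + 30 + 28 + 26 + 27 + 29 + 28 + 29 + 24)/10 = 27.6000
Σ(x_t−x̄)(x_{t+3}−x̄) = (-0.6400) + (-2.2400) + (-1.4400) + (0.5600) + (-0.6400) + (-0.8400) + (-5.0400) = -10.2800
Denominator Σ(x_t−x̄)² = 30.4000
r_3 = -10.2800 / 30.4000 = -0.338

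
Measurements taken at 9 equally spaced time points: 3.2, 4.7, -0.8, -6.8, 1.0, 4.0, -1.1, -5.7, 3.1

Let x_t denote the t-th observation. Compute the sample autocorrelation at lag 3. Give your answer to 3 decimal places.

-0.042

Mean x̄ = (3.2 + 4.7 − 0.8 − 6.8 + 1.0 + 4.0 − 1.1 − 5.7 + 3.1)/9 = 0.1778
Σ(x_t−x̄)(x_{t+3}−x̄) = (-21.0884) + (3.7183) + (-3.7373) + (8.9160) + (-4.8328) + (11.1694) = -5.8548
Denominator Σ(x_t−x̄)² = 139.2356
r_3 = -5.8548 / 139.2356 = -0.042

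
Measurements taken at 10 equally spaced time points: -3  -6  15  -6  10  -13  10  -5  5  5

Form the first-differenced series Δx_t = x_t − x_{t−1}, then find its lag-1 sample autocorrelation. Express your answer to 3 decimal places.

-0.889

First differences Δx: -3, 21, -21, 16, -23, 23, -15, 10, 0
Mean of differences = 0.8889
Numerator Σ(Δx_t−Δx̄)(Δx_{t+1}−Δx̄) = -2242.5679
Denominator Σ(Δx_t−Δx̄)² = 2522.8889
r_1(Δx) = -2242.5679 / 2522.8889 = -0.889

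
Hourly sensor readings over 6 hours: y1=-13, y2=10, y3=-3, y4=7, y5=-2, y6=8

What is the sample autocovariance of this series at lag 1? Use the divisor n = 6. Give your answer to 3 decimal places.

-37.727

Mean ȳ = (-13 + 10 − 3 + 7 − 2 + 8)/6 = 1.1667
Deviations: -14.1667, 8.8333, -4.1667, 5.8333, -3.1667, 6.8333
Σ_{t=1}^{5}(y_t−ȳ)(y_{t+1}−ȳ) = -226.3611
γ_1 = -226.3611 / 6 = -37.727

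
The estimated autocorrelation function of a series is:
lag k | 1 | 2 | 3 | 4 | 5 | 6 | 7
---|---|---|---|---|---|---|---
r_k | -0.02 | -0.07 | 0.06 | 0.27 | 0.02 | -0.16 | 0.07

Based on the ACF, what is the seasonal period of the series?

The largest autocorrelation is r_4 = 0.27; the remaining lags stay at or below 0.07.
The dominant spike at lag 4 indicates a seasonal period of 4.

4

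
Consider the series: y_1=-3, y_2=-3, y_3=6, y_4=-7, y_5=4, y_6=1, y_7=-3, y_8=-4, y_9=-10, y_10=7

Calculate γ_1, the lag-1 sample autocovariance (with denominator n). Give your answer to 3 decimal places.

Mean ȳ = (-3 − 3 + 6 − 7 + 4 + 1 − 3 − 4 − 10 + 7)/10 = -1.2000
Σ_{t=1}^{9}(y_t−ȳ)(y_{t+1}−ȳ) = -116.6400
γ_1 = -116.6400 / 10 = -11.664

-11.664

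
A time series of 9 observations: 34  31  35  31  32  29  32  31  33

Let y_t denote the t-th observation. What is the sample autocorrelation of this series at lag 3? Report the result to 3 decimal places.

-0.538

Mean ȳ = (34 + 31 + 35 + 31 + 32 + 29 + 32 + 31 + 33)/9 = 32.0000
Numerator Σ_{t=1}^{6}(y_t−ȳ)(y_{t+3}−ȳ) = -14.0000
Denominator Σ(y_t−ȳ)² = 26.0000
r_3 = -14.0000 / 26.0000 = -0.538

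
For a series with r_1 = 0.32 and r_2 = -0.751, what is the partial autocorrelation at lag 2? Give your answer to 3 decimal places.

φ_{22} = (r_2 − r_1²) / (1 − r_1²)
r_1² = (0.32)² = 0.1024
Numerator = -0.751 − 0.1024 = -0.8534; denominator = 1 − 0.1024 = 0.8976
φ_{22} = -0.8534 / 0.8976 = -0.951

-0.951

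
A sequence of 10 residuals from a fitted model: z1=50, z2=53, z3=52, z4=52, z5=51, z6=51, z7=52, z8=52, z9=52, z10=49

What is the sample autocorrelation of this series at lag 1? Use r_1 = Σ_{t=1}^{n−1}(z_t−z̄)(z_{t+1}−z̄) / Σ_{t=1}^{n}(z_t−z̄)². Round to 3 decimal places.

-0.158

Mean z̄ = (50 + 53 + 52 + 52 + 51 + 51 + 52 + 52 + 52 + 49)/10 = 51.4000
Numerator Σ_{t=1}^{9}(z_t−z̄)(z_{t+1}−z̄) = -1.9600
Denominator Σ(z_t−z̄)² = 12.4000
r_1 = -1.9600 / 12.4000 = -0.158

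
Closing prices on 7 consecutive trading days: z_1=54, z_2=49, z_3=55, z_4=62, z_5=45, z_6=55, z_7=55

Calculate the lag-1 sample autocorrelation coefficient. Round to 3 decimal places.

Mean z̄ = (54 + 49 + 55 + 62 + 45 + 55 + 55)/7 = 53.5714
Numerator Σ_{t=1}^{6}(z_t−z̄)(z_{t+1}−z̄) = -78.8980
Denominator Σ(z_t−z̄)² = 171.7143
r_1 = -78.8980 / 171.7143 = -0.459

-0.459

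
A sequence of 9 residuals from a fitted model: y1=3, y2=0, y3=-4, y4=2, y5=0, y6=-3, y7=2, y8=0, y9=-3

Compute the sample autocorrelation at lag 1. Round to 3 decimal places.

-0.302

Mean ȳ = (3 + 0 − 4 + 2 + 0 − 3 + 2 + 0 − 3)/9 = -0.3333
Numerator Σ_{t=1}^{8}(y_t−ȳ)(y_{t+1}−ȳ) = -15.1111
Denominator Σ(y_t−ȳ)² = 50.0000
r_1 = -15.1111 / 50.0000 = -0.302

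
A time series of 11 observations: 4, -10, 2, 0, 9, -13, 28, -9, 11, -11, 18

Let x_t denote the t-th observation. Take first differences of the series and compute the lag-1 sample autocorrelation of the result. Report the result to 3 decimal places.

First differences Δx: -14, 12, -2, 9, -22, 41, -37, 20, -22, 29
Mean of differences = 1.4000
Numerator Σ(Δx_t−Δx̄)(Δx_{t+1}−Δx̄) = -4645.5600
Denominator Σ(Δx_t−Δx̄)² = 5664.4000
r_1(Δx) = -4645.5600 / 5664.4000 = -0.820

-0.820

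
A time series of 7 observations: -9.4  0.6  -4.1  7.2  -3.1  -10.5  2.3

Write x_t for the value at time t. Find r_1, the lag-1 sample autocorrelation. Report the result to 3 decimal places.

-0.338

Mean x̄ = (-9.4 + 0.6 − 4.1 + 7.2 − 3.1 − 10.5 + 2.3)/7 = -2.4286
Deviations from mean: -6.9714, 3.0286, -1.6714, 9.6286, -0.6714, -8.0714, 4.7286
Numerator Σ_{t=1}^{6}(x_t−x̄)(x_{t+1}−x̄) = -81.4808
Denominator Σ(x_t−x̄)² = 241.2343
r_1 = -81.4808 / 241.2343 = -0.338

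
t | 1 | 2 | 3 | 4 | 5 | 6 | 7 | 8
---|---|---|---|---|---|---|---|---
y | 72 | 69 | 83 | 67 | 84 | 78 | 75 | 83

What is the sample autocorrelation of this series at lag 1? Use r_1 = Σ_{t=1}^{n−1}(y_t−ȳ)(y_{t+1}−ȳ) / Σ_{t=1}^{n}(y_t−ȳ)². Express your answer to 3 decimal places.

Mean ȳ = (72 + 69 + 83 + 67 + 84 + 78 + 75 + 83)/8 = 76.3750
Deviations from mean: -4.3750, -7.3750, 6.6250, -9.3750, 7.6250, 1.6250, -1.3750, 6.6250
Σ(y_t−ȳ)(y_{t+1}−ȳ) = (32.2656) + (-48.8594) + (-62.1094) + (-71.4844) + (12.3906) + (-2.2344) + (-9.1094) = -149.1406
Denominator Σ(y_t−ȳ)² = 311.8750
r_1 = -149.1406 / 311.8750 = -0.478

-0.478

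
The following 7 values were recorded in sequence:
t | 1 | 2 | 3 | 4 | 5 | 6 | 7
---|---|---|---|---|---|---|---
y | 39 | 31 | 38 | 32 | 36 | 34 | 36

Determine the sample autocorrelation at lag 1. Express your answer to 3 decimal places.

Mean ȳ = (39 + 31 + 38 + 32 + 36 + 34 + 36)/7 = 35.1429
Deviations from mean: 3.8571, -4.1429, 2.8571, -3.1429, 0.8571, -1.1429, 0.8571
Σ(y_t−ȳ)(y_{t+1}−ȳ) = (-15.9796) + (-11.8367) + (-8.9796) + (-2.6939) + (-0.9796) + (-0.9796) = -41.4490
Denominator Σ(y_t−ȳ)² = 52.8571
r_1 = -41.4490 / 52.8571 = -0.784

-0.784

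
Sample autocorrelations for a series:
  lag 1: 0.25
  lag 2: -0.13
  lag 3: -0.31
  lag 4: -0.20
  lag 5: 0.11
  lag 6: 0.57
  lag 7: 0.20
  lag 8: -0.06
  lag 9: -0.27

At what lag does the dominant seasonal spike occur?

6

The largest autocorrelation is r_6 = 0.57; the remaining lags stay at or below 0.25.
The dominant spike at lag 6 indicates a seasonal period of 6.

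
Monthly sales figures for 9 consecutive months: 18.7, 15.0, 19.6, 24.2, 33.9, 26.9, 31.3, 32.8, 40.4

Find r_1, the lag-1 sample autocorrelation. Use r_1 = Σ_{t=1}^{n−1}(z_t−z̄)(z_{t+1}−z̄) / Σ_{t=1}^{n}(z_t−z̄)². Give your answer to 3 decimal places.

0.525

Mean z̄ = (18.7 + 15.0 + 19.6 + 24.2 + 33.9 + 26.9 + 31.3 + 32.8 + 40.4)/9 = 26.9778
Numerator Σ_{t=1}^{8}(z_t−z̄)(z_{t+1}−z̄) = 291.2217
Denominator Σ(z_t−z̄)² = 554.7956
r_1 = 291.2217 / 554.7956 = 0.525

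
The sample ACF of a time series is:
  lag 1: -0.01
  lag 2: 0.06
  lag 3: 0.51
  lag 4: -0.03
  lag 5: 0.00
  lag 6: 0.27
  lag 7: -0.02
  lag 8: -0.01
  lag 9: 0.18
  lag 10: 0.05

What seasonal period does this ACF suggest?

3

The largest autocorrelation is r_3 = 0.51, with weaker echoes at lags 6 (0.27) and 9 (0.18); the remaining lags stay at or below 0.06.
The dominant spike at lag 3 indicates a seasonal period of 3.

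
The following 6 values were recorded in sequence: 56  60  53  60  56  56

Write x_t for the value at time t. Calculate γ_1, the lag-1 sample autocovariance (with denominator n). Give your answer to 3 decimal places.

-4.810

Mean x̄ = (56 + 60 + 53 + 60 + 56 + 56)/6 = 56.8333
Deviations: -0.8333, 3.1667, -3.8333, 3.1667, -0.8333, -0.8333
Σ_{t=1}^{5}(x_t−x̄)(x_{t+1}−x̄) = -28.8611
γ_1 = -28.8611 / 6 = -4.810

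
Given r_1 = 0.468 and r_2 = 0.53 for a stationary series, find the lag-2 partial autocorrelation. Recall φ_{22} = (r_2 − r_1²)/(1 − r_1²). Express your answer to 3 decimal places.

φ_{22} = (r_2 − r_1²) / (1 − r_1²)
r_1² = (0.468)² = 0.219024
Numerator = 0.53 − 0.2190 = 0.3110; denominator = 1 − 0.2190 = 0.7810
φ_{22} = 0.3110 / 0.7810 = 0.398

0.398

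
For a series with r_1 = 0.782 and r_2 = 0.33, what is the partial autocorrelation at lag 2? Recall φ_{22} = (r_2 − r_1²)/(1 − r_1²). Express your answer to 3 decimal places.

φ_{22} = (r_2 − r_1²) / (1 − r_1²)
r_1² = (0.782)² = 0.611524
Numerator = 0.33 − 0.6115 = -0.2815; denominator = 1 − 0.6115 = 0.3885
φ_{22} = -0.2815 / 0.3885 = -0.725

-0.725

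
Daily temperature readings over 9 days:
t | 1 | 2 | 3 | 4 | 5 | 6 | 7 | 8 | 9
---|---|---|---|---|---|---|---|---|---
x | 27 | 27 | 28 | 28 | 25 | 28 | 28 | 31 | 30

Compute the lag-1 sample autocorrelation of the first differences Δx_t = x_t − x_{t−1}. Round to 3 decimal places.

-0.489

First differences Δx: 0, 1, 0, -3, 3, 0, 3, -1
Mean of differences = 0.3750
Numerator Σ(Δx_t−Δx̄)(Δx_{t+1}−Δx̄) = -13.6406
Denominator Σ(Δx_t−Δx̄)² = 27.8750
r_1(Δx) = -13.6406 / 27.8750 = -0.489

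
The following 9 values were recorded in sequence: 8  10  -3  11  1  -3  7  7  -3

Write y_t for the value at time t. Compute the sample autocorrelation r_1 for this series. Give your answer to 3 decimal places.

-0.363

Mean ȳ = (8 + 10 − 3 + 11 + 1 − 3 + 7 + 7 − 3)/9 = 3.8889
Numerator Σ_{t=1}^{8}(y_t−ȳ)(y_{t+1}−ȳ) = -99.7901
Denominator Σ(y_t−ȳ)² = 274.8889
r_1 = -99.7901 / 274.8889 = -0.363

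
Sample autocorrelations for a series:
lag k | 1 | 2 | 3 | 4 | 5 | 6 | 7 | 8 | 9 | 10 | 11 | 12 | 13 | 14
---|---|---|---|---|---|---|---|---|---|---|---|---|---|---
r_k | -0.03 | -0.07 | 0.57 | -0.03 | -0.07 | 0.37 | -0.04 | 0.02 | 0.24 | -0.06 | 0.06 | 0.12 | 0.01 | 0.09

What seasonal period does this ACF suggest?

The largest autocorrelation is r_3 = 0.57, with weaker echoes at lags 6 (0.37) and 9 (0.24); the remaining lags stay at or below 0.12.
The dominant spike at lag 3 indicates a seasonal period of 3.

3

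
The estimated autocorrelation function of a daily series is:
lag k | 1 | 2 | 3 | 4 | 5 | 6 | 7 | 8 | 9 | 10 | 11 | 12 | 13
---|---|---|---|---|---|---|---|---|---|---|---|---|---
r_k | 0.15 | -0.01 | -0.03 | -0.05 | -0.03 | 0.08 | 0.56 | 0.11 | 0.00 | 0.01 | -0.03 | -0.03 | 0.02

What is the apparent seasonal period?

7

The largest autocorrelation is r_7 = 0.56; the remaining lags stay at or below 0.15.
The dominant spike at lag 7 indicates a seasonal period of 7.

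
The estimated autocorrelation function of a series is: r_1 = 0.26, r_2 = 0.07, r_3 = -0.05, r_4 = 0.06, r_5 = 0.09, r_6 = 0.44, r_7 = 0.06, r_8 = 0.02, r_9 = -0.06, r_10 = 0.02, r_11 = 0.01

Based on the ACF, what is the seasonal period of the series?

The largest autocorrelation is r_6 = 0.44; the remaining lags stay at or below 0.26. The elevated value at lag 1 (0.26), dropping to 0.07 at lag 2, reflects decaying short-term dependence rather than seasonality.
The dominant spike at lag 6 indicates a seasonal period of 6.

6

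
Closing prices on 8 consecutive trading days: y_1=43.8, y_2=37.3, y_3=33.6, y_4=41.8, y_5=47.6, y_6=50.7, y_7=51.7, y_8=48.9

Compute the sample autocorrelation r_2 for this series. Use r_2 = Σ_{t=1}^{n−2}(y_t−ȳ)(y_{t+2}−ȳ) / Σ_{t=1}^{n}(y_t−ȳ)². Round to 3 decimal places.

0.087

Mean ȳ = (43.8 + 37.3 + 33.6 + 41.8 + 47.6 + 50.7 + 51.7 + 48.9)/8 = 44.4250
Deviations from mean: -0.6250, -7.1250, -10.8250, -2.6250, 3.1750, 6.2750, 7.2750, 4.4750
Numerator Σ_{t=1}^{6}(y_t−ȳ)(y_{t+2}−ȳ) = 25.8063
Denominator Σ(y_t−ȳ)² = 297.6350
r_2 = 25.8063 / 297.6350 = 0.087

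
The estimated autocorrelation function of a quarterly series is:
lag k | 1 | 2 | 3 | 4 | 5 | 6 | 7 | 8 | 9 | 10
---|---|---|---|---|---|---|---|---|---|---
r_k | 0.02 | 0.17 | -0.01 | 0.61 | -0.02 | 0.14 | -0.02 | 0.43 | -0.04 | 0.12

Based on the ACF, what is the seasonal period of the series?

4

The largest autocorrelation is r_4 = 0.61, with a weaker echo at lag 8 (0.43); the remaining lags stay at or below 0.17.
The dominant spike at lag 4 indicates a seasonal period of 4.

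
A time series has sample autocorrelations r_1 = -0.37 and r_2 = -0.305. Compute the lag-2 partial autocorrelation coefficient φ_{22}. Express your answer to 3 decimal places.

-0.512

φ_{22} = (r_2 − r_1²) / (1 − r_1²)
r_1² = (-0.37)² = 0.1369
Numerator = -0.305 − 0.1369 = -0.4419; denominator = 1 − 0.1369 = 0.8631
φ_{22} = -0.4419 / 0.8631 = -0.512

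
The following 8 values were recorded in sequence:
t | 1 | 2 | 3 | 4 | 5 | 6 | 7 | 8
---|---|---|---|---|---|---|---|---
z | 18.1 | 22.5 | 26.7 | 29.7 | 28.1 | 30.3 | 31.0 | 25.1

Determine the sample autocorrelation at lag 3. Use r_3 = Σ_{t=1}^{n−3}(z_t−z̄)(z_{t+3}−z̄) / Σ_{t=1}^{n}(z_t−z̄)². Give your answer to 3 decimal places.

Mean z̄ = (18.1 + 22.5 + 26.7 + 29.7 + 28.1 + 30.3 + 31.0 + 25.1)/8 = 26.4375
Deviations from mean: -8.3375, -3.9375, 0.2625, 3.2625, 1.6625, 3.8625, 4.5625, -1.3375
Σ(z_t−z̄)(z_{t+3}−z̄) = (-27.2011) + (-6.5461) + (1.0139) + (14.8852) + (-2.2236) = -20.0717
Denominator Σ(z_t−z̄)² = 136.0188
r_3 = -20.0717 / 136.0188 = -0.148

-0.148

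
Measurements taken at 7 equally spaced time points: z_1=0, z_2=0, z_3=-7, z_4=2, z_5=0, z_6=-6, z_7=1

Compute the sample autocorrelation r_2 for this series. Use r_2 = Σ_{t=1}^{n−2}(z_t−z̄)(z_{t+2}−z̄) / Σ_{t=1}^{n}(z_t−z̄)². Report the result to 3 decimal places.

-0.307

Mean z̄ = (0 + 0 − 7 + 2 + 0 − 6 + 1)/7 = -1.4286
Deviations from mean: 1.4286, 1.4286, -5.5714, 3.4286, 1.4286, -4.5714, 2.4286
Numerator Σ_{t=1}^{5}(z_t−z̄)(z_{t+2}−z̄) = -23.2245
Denominator Σ(z_t−z̄)² = 75.7143
r_2 = -23.2245 / 75.7143 = -0.307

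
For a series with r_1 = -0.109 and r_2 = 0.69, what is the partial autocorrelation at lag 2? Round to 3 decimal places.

0.686

φ_{22} = (r_2 − r_1²) / (1 − r_1²)
r_1² = (-0.109)² = 0.011881
Numerator = 0.69 − 0.0119 = 0.6781; denominator = 1 − 0.0119 = 0.9881
φ_{22} = 0.6781 / 0.9881 = 0.686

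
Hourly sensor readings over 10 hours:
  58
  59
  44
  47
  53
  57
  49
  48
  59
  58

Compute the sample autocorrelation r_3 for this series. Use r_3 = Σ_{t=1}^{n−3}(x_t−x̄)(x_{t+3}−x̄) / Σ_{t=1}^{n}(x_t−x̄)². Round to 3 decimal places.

Mean x̄ = (58 + 59 + 44 + 47 + 53 + 57 + 49 + 48 + 59 + 58)/10 = 53.2000
Numerator Σ_{t=1}^{7}(x_t−x̄)(x_{t+3}−x̄) = -36.9200
Denominator Σ(x_t−x̄)² = 295.6000
r_3 = -36.9200 / 295.6000 = -0.125

-0.125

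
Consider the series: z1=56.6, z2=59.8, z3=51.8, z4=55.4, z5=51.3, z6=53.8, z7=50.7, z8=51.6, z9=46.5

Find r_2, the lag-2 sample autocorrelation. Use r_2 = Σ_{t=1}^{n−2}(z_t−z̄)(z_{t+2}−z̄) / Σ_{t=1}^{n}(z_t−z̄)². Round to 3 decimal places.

Mean z̄ = (56.6 + 59.8 + 51.8 + 55.4 + 51.3 + 53.8 + 50.7 + 51.6 + 46.5)/9 = 53.0556
Σ(z_t−z̄)(z_{t+2}−z̄) = (-4.4502) + (15.8120) + (2.2042) + (1.7453) + (4.1353) + (-1.0836) + (15.4420) = 33.8049
Denominator Σ(z_t−z̄)² = 119.4022
r_2 = 33.8049 / 119.4022 = 0.283

0.283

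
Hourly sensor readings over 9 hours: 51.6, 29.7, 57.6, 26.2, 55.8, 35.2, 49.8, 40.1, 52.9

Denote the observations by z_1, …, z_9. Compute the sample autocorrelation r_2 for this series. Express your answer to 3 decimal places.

0.747

Mean z̄ = (51.6 + 29.7 + 57.6 + 26.2 + 55.8 + 35.2 + 49.8 + 40.1 + 52.9)/9 = 44.3222
Numerator Σ_{t=1}^{7}(z_t−z̄)(z_{t+2}−z̄) = 827.7101
Denominator Σ(z_t−z̄)² = 1107.8556
r_2 = 827.7101 / 1107.8556 = 0.747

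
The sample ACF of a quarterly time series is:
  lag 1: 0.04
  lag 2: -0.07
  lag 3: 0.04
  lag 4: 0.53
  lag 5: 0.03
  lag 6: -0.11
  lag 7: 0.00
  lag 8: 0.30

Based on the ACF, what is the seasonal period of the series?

The largest autocorrelation is r_4 = 0.53, with a weaker echo at lag 8 (0.30); the remaining lags stay at or below 0.04.
The dominant spike at lag 4 indicates a seasonal period of 4.

4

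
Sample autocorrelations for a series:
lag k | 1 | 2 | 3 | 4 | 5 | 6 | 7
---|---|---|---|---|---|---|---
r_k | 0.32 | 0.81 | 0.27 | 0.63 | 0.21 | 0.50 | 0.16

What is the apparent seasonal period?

2

The largest autocorrelation is r_2 = 0.81, with weaker echoes at lags 4 (0.63) and 6 (0.50); the remaining lags stay at or below 0.32.
The dominant spike at lag 2 indicates a seasonal period of 2.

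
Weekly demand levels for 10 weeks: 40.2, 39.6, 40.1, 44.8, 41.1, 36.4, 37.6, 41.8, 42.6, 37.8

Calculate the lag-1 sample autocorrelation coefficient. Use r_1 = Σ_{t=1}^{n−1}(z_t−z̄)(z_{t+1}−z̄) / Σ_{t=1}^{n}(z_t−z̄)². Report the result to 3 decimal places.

0.072

Mean z̄ = (40.2 + 39.6 + 40.1 + 44.8 + 41.1 + 36.4 + 37.6 + 41.8 + 42.6 + 37.8)/10 = 40.2000
Numerator Σ_{t=1}^{9}(z_t−z̄)(z_{t+1}−z̄) = 4.1200
Denominator Σ(z_t−z̄)² = 57.6200
r_1 = 4.1200 / 57.6200 = 0.072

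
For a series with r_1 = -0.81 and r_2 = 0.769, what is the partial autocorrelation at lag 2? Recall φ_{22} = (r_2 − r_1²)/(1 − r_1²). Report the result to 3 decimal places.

0.328

φ_{22} = (r_2 − r_1²) / (1 − r_1²)
r_1² = (-0.81)² = 0.6561
Numerator = 0.769 − 0.6561 = 0.1129; denominator = 1 − 0.6561 = 0.3439
φ_{22} = 0.1129 / 0.3439 = 0.328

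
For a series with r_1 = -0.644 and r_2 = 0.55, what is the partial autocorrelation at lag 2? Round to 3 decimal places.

φ_{22} = (r_2 − r_1²) / (1 − r_1²)
r_1² = (-0.644)² = 0.414736
Numerator = 0.55 − 0.4147 = 0.1353; denominator = 1 − 0.4147 = 0.5853
φ_{22} = 0.1353 / 0.5853 = 0.231

0.231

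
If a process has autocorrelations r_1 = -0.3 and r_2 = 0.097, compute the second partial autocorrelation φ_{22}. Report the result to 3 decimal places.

0.008

φ_{22} = (r_2 − r_1²) / (1 − r_1²)
r_1² = (-0.3)² = 0.09
Numerator = 0.097 − 0.0900 = 0.0070; denominator = 1 − 0.0900 = 0.9100
φ_{22} = 0.0070 / 0.9100 = 0.008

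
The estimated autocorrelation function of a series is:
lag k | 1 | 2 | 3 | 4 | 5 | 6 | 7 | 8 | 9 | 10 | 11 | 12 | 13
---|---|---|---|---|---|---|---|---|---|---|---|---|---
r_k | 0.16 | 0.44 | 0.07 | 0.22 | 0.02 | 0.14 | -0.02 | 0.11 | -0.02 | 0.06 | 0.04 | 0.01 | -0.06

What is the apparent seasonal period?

2

The largest autocorrelation is r_2 = 0.44, with a weaker echo at lag 4 (0.22); the remaining lags stay at or below 0.16.
The dominant spike at lag 2 indicates a seasonal period of 2.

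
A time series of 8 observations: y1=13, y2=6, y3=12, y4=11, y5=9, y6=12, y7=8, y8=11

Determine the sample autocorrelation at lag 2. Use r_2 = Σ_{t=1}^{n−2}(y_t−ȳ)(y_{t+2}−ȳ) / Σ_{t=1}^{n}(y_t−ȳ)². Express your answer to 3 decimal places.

0.123

Mean ȳ = (13 + 6 + 12 + 11 + 9 + 12 + 8 + 11)/8 = 10.2500
Deviations from mean: 2.7500, -4.2500, 1.7500, 0.7500, -1.2500, 1.7500, -2.2500, 0.7500
Σ(y_t−ȳ)(y_{t+2}−ȳ) = (4.8125) + (-3.1875) + (-2.1875) + (1.3125) + (2.8125) + (1.3125) = 4.8750
Denominator Σ(y_t−ȳ)² = 39.5000
r_2 = 4.8750 / 39.5000 = 0.123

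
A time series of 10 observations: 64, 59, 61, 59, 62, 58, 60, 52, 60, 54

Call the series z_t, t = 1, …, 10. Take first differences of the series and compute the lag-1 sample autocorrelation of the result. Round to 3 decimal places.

First differences Δz: -5, 2, -2, 3, -4, 2, -8, 8, -6
Mean of differences = -1.1111
Numerator Σ(Δz_t−Δz̄)(Δz_{t+1}−Δz̄) = -168.1235
Denominator Σ(Δz_t−Δz̄)² = 214.8889
r_1(Δz) = -168.1235 / 214.8889 = -0.782

-0.782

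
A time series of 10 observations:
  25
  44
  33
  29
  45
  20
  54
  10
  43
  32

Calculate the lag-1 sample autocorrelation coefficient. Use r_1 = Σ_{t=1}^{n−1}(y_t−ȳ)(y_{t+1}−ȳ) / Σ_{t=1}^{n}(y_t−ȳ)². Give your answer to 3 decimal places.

Mean ȳ = (25 + 44 + 33 + 29 + 45 + 20 + 54 + 10 + 43 + 32)/10 = 33.5000
Numerator Σ_{t=1}^{9}(y_t−ȳ)(y_{t+1}−ȳ) = -1295.2500
Denominator Σ(y_t−ȳ)² = 1582.5000
r_1 = -1295.2500 / 1582.5000 = -0.818

-0.818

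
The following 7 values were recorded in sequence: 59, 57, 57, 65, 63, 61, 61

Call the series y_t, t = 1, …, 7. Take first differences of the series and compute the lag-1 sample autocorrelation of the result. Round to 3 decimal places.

First differences Δy: -2, 0, 8, -2, -2, 0
Mean of differences = 0.3333
Numerator Σ(Δy_t−Δȳ)(Δy_{t+1}−Δȳ) = -13.4444
Denominator Σ(Δy_t−Δȳ)² = 75.3333
r_1(Δy) = -13.4444 / 75.3333 = -0.178

-0.178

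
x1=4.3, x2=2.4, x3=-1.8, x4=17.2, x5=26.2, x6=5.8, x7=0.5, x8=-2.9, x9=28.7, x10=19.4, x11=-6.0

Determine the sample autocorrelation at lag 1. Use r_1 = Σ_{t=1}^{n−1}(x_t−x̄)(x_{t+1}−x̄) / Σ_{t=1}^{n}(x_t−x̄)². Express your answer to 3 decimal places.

Mean x̄ = (4.3 + 2.4 − 1.8 + 17.2 + 26.2 + 5.8 + 0.5 − 2.9 + 28.7 + 19.4 − 6.0)/11 = 8.5273
Numerator Σ_{t=1}^{10}(x_t−x̄)(x_{t+1}−x̄) = 49.1711
Denominator Σ(x_t−x̄)² = 1488.2618
r_1 = 49.1711 / 1488.2618 = 0.033

0.033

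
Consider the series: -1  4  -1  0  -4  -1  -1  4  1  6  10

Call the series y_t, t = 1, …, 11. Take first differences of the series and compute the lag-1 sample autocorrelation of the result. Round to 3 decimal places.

First differences Δy: 5, -5, 1, -4, 3, 0, 5, -3, 5, 4
Mean of differences = 1.1000
Numerator Σ(Δy_t−Δȳ)(Δy_{t+1}−Δȳ) = -59.4100
Denominator Σ(Δy_t−Δȳ)² = 138.9000
r_1(Δy) = -59.4100 / 138.9000 = -0.428

-0.428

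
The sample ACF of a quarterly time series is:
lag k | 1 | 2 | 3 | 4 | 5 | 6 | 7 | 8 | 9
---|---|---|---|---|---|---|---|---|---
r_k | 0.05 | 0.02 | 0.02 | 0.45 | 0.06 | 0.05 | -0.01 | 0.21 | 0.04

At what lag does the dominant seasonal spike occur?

4

The largest autocorrelation is r_4 = 0.45, with a weaker echo at lag 8 (0.21); the remaining lags stay at or below 0.06.
The dominant spike at lag 4 indicates a seasonal period of 4.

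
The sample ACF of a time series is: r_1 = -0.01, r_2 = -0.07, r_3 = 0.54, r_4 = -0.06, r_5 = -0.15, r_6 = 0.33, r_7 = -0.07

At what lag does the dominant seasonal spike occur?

The largest autocorrelation is r_3 = 0.54, with a weaker echo at lag 6 (0.33); the remaining lags stay at or below -0.01.
The dominant spike at lag 3 indicates a seasonal period of 3.

3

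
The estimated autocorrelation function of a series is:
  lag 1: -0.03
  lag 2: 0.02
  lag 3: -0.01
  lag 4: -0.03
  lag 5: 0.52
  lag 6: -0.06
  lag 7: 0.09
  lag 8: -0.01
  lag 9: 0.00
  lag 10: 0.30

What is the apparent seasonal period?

5

The largest autocorrelation is r_5 = 0.52, with a weaker echo at lag 10 (0.30); the remaining lags stay at or below 0.09.
The dominant spike at lag 5 indicates a seasonal period of 5.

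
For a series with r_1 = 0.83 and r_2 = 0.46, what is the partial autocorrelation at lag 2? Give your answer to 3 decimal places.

-0.736

φ_{22} = (r_2 − r_1²) / (1 − r_1²)
r_1² = (0.83)² = 0.6889
Numerator = 0.46 − 0.6889 = -0.2289; denominator = 1 − 0.6889 = 0.3111
φ_{22} = -0.2289 / 0.3111 = -0.736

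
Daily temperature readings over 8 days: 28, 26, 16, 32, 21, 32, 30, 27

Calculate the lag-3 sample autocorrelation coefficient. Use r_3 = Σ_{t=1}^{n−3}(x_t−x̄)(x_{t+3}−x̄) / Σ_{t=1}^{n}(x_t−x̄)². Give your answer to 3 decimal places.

-0.140

Mean x̄ = (28 + 26 + 16 + 32 + 21 + 32 + 30 + 27)/8 = 26.5000
Deviations from mean: 1.5000, -0.5000, -10.5000, 5.5000, -5.5000, 5.5000, 3.5000, 0.5000
Numerator Σ_{t=1}^{5}(x_t−x̄)(x_{t+3}−x̄) = -30.2500
Denominator Σ(x_t−x̄)² = 216.0000
r_3 = -30.2500 / 216.0000 = -0.140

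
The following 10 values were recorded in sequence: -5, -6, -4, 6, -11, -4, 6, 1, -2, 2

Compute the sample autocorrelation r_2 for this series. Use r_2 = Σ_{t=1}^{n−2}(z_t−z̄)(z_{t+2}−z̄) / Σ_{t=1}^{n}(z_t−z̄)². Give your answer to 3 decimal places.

Mean z̄ = (-5 − 6 − 4 + 6 − 11 − 4 + 6 + 1 − 2 + 2)/10 = -1.7000
Numerator Σ_{t=1}^{8}(z_t−z̄)(z_{t+2}−z̄) = -91.9800
Denominator Σ(z_t−z̄)² = 266.1000
r_2 = -91.9800 / 266.1000 = -0.346

-0.346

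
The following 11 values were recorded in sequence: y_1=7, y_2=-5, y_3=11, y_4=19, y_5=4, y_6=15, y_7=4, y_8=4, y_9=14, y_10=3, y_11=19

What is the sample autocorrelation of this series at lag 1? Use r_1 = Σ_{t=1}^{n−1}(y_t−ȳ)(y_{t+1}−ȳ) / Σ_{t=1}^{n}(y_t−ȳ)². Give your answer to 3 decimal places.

-0.321

Mean ȳ = (7 − 5 + 11 + 19 + 4 + 15 + 4 + 4 + 14 + 3 + 19)/11 = 8.6364
Numerator Σ_{t=1}^{10}(y_t−ȳ)(y_{t+1}−ȳ) = -184.4959
Denominator Σ(y_t−ȳ)² = 574.5455
r_1 = -184.4959 / 574.5455 = -0.321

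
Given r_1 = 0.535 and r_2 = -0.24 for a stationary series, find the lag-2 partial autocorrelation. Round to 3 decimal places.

φ_{22} = (r_2 − r_1²) / (1 − r_1²)
r_1² = (0.535)² = 0.286225
Numerator = -0.24 − 0.2862 = -0.5262; denominator = 1 − 0.2862 = 0.7138
φ_{22} = -0.5262 / 0.7138 = -0.737

-0.737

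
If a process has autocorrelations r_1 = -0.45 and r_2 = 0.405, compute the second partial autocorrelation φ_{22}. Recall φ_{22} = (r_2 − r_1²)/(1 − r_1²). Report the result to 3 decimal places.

0.254

φ_{22} = (r_2 − r_1²) / (1 − r_1²)
r_1² = (-0.45)² = 0.2025
Numerator = 0.405 − 0.2025 = 0.2025; denominator = 1 − 0.2025 = 0.7975
φ_{22} = 0.2025 / 0.7975 = 0.254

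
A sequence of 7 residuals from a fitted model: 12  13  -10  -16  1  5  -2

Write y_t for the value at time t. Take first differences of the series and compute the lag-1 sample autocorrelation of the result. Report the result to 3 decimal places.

0.033

First differences Δy: 1, -23, -6, 17, 4, -7
Mean of differences = -2.3333
Numerator Σ(Δy_t−Δȳ)(Δy_{t+1}−Δȳ) = 28.8889
Denominator Σ(Δy_t−Δȳ)² = 887.3333
r_1(Δy) = 28.8889 / 887.3333 = 0.033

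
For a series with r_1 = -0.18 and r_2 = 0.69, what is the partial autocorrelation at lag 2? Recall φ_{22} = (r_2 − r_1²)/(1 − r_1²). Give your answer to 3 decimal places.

0.680

φ_{22} = (r_2 − r_1²) / (1 − r_1²)
r_1² = (-0.18)² = 0.0324
Numerator = 0.69 − 0.0324 = 0.6576; denominator = 1 − 0.0324 = 0.9676
φ_{22} = 0.6576 / 0.9676 = 0.680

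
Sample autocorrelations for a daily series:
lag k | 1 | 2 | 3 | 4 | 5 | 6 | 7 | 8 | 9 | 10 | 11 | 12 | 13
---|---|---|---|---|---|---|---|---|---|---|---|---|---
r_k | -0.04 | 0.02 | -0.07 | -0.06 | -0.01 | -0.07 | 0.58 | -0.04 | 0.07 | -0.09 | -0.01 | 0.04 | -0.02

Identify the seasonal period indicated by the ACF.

7

The largest autocorrelation is r_7 = 0.58; the remaining lags stay at or below 0.07.
The dominant spike at lag 7 indicates a seasonal period of 7.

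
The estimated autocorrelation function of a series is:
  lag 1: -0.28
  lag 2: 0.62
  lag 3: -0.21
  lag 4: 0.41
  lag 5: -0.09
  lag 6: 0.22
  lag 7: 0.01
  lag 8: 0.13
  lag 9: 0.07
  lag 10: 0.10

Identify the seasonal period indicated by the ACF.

The largest autocorrelation is r_2 = 0.62, with weaker echoes at lags 4 (0.41) and 6 (0.22); the remaining lags stay at or below 0.13.
The dominant spike at lag 2 indicates a seasonal period of 2.

2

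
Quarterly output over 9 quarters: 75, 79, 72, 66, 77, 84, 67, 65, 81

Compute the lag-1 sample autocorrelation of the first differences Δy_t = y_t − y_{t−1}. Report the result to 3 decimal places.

First differences Δy: 4, -7, -6, 11, 7, -17, -2, 16
Mean of differences = 0.7500
Numerator Σ(Δy_t−Δȳ)(Δy_{t+1}−Δȳ) = -82.0625
Denominator Σ(Δy_t−Δȳ)² = 815.5000
r_1(Δy) = -82.0625 / 815.5000 = -0.101

-0.101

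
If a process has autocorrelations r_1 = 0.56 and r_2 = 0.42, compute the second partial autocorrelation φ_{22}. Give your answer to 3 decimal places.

0.155

φ_{22} = (r_2 − r_1²) / (1 − r_1²)
r_1² = (0.56)² = 0.3136
Numerator = 0.42 − 0.3136 = 0.1064; denominator = 1 − 0.3136 = 0.6864
φ_{22} = 0.1064 / 0.6864 = 0.155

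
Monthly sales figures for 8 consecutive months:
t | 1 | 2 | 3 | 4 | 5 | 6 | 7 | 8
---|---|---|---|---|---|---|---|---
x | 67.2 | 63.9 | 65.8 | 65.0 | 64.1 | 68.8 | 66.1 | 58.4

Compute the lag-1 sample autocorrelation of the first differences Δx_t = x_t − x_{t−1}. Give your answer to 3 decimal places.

First differences Δx: -3.3, 1.9, -0.8, -0.9, 4.7, -2.7, -7.7
Mean of differences = -1.2571
Numerator Σ(Δx_t−Δx̄)(Δx_{t+1}−Δx̄) = -2.0147
Denominator Σ(Δx_t−Δx̄)² = 93.5571
r_1(Δx) = -2.0147 / 93.5571 = -0.022

-0.022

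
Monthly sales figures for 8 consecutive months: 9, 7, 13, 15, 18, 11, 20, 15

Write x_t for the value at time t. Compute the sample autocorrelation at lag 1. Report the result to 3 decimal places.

Mean x̄ = (9 + 7 + 13 + 15 + 18 + 11 + 20 + 15)/8 = 13.5000
Numerator Σ_{t=1}^{7}(x_t−x̄)(x_{t+1}−x̄) = 20.7500
Denominator Σ(x_t−x̄)² = 136.0000
r_1 = 20.7500 / 136.0000 = 0.153

0.153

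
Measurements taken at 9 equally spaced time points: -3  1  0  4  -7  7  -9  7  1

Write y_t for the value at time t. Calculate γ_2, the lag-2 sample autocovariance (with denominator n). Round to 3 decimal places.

Mean ȳ = (-3 + 1 + 0 + 4 − 7 + 7 − 9 + 7 + 1)/9 = 0.1111
Σ_{t=1}^{7}(y_t−ȳ)(y_{t+2}−ȳ) = 135.5309
γ_2 = 135.5309 / 9 = 15.059

15.059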